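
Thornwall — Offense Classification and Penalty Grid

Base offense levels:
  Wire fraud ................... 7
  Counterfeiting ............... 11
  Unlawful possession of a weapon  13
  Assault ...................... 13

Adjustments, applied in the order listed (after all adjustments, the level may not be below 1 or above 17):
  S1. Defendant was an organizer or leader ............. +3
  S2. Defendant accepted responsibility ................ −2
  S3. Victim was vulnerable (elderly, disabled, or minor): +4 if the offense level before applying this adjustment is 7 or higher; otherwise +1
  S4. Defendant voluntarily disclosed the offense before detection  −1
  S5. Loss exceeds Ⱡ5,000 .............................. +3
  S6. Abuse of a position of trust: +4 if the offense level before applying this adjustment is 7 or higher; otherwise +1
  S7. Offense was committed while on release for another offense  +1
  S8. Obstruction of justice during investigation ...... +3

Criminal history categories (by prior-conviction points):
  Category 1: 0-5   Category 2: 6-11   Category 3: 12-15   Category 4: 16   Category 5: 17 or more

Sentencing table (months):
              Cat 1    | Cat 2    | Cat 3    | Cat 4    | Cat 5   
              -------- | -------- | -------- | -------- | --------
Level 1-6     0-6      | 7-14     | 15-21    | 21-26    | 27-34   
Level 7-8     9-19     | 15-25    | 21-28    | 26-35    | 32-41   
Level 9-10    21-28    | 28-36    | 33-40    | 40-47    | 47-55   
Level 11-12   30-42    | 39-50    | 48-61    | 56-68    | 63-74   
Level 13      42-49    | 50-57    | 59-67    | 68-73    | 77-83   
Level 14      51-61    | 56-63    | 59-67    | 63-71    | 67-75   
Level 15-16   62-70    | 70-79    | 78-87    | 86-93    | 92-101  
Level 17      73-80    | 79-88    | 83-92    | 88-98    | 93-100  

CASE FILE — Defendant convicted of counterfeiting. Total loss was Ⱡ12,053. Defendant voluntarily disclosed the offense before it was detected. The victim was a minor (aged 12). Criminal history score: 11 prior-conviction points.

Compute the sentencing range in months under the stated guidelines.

Base offense level for counterfeiting: 11.
S3 applies (level before this adjustment is 11 ≥ 7, so +4): 11 + 4 = 15.
S4 applies: 15 − 1 = 14.
S5 applies: 14 + 3 = 17.
S8 does not apply.
Final offense level: 17.
Criminal history: 11 prior points → Category 2 (6-11).
Level 17 falls in the 17 band.
Grid: Level 17 × Category 2 = 79-88 months.

79-88 months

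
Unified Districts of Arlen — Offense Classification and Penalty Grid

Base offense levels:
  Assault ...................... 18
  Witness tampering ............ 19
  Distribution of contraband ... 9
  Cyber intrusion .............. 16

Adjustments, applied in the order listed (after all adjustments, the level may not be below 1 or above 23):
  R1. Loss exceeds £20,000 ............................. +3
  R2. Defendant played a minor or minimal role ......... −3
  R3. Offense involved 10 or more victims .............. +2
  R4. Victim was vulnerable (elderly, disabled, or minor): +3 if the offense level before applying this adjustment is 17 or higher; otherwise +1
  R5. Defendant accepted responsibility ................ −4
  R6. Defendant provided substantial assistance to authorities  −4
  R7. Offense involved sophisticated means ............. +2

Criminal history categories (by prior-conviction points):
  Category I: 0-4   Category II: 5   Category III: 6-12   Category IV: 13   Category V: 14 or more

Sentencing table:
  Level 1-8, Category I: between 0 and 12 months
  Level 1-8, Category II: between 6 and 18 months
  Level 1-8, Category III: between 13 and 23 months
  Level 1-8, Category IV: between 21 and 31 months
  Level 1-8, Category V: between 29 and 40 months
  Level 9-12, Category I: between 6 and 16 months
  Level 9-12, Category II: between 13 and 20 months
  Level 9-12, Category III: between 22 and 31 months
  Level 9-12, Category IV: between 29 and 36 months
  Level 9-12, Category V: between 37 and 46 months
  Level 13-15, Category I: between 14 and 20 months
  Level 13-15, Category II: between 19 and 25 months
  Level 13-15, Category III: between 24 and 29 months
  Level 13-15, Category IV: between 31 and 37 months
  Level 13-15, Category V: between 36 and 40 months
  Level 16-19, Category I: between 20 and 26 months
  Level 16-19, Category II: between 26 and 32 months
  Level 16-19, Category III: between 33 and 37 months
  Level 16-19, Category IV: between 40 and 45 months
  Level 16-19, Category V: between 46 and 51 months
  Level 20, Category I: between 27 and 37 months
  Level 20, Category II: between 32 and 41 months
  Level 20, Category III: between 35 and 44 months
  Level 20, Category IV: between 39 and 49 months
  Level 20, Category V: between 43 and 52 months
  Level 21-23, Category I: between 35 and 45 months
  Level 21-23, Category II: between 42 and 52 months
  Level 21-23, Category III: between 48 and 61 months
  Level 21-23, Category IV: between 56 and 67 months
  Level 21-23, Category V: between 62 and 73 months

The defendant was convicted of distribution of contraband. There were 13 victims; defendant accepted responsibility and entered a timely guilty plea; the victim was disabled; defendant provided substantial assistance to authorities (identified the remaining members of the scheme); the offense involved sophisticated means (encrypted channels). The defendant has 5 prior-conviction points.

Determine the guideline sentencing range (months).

Base offense level for distribution of contraband: 9.
R1 does not apply.
R3 applies: 9 + 2 = 11.
R4 applies (level before this adjustment is 11 < 17, so +1): 11 + 1 = 12.
R5 applies: 12 − 4 = 8.
R6 applies: 8 − 4 = 4.
R7 applies: 4 + 2 = 6.
Final offense level: 6.
Criminal history: 5 prior points → Category II (5).
Level 6 falls in the 1-8 band.
Grid: Level 1-8 × Category II = 6-18 months.

6-18 months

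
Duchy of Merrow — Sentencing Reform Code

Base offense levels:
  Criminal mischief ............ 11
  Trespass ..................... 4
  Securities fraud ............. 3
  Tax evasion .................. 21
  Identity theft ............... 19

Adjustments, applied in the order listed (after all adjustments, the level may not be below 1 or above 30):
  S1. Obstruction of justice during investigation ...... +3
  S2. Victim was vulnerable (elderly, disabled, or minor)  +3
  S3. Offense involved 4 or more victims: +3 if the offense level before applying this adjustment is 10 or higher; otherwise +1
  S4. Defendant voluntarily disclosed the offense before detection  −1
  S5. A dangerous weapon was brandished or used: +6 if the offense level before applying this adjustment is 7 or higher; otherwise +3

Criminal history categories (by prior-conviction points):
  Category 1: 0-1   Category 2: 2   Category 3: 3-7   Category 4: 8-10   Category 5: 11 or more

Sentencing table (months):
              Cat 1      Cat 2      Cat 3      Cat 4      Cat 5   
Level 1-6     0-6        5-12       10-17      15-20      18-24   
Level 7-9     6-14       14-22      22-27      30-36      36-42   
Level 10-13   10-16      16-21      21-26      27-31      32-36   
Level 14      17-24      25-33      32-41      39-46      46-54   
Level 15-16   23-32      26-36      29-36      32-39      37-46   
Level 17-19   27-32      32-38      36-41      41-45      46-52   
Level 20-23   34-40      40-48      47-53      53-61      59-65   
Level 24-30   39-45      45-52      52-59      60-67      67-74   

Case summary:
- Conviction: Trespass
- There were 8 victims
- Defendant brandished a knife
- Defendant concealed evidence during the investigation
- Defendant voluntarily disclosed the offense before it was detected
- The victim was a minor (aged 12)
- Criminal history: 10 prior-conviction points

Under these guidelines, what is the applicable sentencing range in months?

Base offense level for trespass: 4.
S1 applies: 4 + 3 = 7.
S2 applies: 7 + 3 = 10.
S3 applies (level before this adjustment is 10 ≥ 10, so +3): 10 + 3 = 13.
S4 applies: 13 − 1 = 12.
S5 applies (level before this adjustment is 12 ≥ 7, so +6): 12 + 6 = 18.
Final offense level: 18.
Criminal history: 10 prior points → Category 4 (8-10).
Level 18 falls in the 17-19 band.
Grid: Level 17-19 × Category 4 = 41-45 months.

41-45 months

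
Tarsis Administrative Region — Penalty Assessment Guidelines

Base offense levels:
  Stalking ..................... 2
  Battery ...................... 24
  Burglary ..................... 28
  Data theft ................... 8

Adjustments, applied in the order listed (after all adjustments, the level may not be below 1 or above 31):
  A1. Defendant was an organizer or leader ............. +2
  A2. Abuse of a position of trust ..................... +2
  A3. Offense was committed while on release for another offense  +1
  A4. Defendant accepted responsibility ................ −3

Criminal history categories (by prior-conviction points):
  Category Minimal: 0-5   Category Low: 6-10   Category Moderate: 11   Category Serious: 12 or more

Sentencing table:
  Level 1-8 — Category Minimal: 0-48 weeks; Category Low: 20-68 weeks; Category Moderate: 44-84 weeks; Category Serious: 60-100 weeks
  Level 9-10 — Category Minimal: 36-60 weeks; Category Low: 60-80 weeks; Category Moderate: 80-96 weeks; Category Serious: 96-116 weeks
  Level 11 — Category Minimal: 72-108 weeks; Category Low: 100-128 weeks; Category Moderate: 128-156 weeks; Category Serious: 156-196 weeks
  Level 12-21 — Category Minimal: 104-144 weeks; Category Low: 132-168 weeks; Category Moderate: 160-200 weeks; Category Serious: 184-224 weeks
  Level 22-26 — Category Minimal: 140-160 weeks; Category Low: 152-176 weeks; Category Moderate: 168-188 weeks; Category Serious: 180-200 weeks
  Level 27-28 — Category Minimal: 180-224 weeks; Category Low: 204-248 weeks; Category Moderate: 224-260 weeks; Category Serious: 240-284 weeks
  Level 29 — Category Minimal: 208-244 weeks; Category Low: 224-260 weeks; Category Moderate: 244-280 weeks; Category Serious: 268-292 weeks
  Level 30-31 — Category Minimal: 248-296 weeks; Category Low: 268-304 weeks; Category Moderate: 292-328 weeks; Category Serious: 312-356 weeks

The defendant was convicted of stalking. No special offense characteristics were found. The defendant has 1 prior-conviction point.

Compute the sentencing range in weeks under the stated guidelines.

Base offense level for stalking: 2.
Final offense level: 2.
Criminal history: 1 prior point → Category Minimal (0-5).
Level 2 falls in the 1-8 band.
Grid: Level 1-8 × Category Minimal = 0-48 weeks.

0-48 weeks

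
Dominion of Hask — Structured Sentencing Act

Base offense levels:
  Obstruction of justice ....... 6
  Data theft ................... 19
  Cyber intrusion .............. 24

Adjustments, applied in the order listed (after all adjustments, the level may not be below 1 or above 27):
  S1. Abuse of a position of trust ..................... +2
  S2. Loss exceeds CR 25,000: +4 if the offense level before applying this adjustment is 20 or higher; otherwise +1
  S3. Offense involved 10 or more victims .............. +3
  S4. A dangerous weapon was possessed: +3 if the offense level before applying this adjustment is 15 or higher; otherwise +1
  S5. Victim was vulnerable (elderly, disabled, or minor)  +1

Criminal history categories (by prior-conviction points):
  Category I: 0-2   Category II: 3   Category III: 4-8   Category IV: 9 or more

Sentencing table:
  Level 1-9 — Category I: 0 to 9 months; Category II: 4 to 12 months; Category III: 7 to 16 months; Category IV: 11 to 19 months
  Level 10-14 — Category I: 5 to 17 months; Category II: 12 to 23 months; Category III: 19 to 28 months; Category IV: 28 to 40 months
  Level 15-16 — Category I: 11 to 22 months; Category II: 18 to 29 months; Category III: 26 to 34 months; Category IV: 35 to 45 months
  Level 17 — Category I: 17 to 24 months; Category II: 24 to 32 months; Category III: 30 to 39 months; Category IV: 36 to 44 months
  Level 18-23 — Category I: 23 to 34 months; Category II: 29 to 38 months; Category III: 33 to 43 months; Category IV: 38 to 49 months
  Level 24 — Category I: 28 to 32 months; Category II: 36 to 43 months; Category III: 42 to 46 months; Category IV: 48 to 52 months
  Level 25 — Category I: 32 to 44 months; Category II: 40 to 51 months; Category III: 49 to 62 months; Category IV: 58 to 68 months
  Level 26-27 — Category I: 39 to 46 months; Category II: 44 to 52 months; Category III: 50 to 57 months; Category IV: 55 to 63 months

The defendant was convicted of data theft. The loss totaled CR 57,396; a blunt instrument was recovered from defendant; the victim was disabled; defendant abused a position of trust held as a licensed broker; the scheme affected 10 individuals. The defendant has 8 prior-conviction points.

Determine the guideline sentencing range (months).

50-57 months

Base offense level for data theft: 19.
S1 applies: 19 + 2 = 21.
S2 applies (level before this adjustment is 21 ≥ 20, so +4): 21 + 4 = 25.
S3 applies: 25 + 3 = 28.
S4 applies (level before this adjustment is 28 ≥ 15, so +3): 28 + 3 = 31.
S5 applies: 31 + 1 = 32.
Level 32 exceeds the maximum of 27; capped at 27.
Final offense level: 27.
Criminal history: 8 prior points → Category III (4-8).
Level 27 falls in the 26-27 band.
Grid: Level 26-27 × Category III = 50-57 months.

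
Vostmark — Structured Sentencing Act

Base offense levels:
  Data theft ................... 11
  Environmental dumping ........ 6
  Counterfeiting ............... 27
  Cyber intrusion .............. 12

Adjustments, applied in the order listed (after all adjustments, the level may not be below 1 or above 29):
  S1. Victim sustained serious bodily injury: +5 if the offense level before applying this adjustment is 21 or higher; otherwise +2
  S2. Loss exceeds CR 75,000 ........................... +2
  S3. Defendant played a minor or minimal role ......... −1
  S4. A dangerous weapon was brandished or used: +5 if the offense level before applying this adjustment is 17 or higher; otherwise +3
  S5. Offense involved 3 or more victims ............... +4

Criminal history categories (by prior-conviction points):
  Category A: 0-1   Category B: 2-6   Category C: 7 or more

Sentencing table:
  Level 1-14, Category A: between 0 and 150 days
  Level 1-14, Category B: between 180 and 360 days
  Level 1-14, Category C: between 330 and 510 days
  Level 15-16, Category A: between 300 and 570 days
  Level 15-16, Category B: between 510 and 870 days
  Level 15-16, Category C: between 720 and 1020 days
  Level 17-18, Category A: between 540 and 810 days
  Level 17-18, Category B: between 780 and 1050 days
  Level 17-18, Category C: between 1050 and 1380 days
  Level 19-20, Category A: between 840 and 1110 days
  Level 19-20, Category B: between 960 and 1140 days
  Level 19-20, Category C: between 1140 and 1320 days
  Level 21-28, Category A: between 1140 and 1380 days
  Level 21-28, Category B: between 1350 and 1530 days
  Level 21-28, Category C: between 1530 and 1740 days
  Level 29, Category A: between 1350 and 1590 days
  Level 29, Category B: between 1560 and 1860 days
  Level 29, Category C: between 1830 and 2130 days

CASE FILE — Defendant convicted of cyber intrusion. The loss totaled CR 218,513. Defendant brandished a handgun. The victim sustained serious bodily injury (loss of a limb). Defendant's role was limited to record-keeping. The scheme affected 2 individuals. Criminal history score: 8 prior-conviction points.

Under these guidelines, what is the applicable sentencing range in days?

1050-1380 days

Base offense level for cyber intrusion: 12.
S1 applies (level before this adjustment is 12 < 21, so +2): 12 + 2 = 14.
S2 applies: 14 + 2 = 16.
S3 applies: 16 − 1 = 15.
S4 applies (level before this adjustment is 15 < 17, so +3): 15 + 3 = 18.
S5 does not apply.
Final offense level: 18.
Criminal history: 8 prior points → Category C (7+).
Level 18 falls in the 17-18 band.
Grid: Level 17-18 × Category C = 1050-1380 days.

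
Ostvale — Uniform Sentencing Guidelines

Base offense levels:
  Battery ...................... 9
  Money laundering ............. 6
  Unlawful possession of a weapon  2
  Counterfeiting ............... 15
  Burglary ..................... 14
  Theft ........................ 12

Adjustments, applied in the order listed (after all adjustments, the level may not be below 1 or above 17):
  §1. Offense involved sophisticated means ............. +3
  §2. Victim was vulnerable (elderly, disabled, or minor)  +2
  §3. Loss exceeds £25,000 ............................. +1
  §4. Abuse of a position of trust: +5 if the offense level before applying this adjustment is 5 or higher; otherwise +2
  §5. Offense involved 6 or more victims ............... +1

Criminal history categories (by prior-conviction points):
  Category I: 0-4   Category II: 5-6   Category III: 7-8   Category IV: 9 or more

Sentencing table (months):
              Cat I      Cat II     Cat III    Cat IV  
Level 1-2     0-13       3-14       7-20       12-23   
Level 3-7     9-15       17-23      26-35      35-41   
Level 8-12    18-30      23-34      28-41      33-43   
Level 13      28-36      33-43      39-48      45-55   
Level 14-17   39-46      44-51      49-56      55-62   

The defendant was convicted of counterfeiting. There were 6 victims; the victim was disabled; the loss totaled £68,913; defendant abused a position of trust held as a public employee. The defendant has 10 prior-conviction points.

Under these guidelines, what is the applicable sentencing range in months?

Base offense level for counterfeiting: 15.
§2 applies: 15 + 2 = 17.
§3 applies: 17 + 1 = 18.
§4 applies (level before this adjustment is 18 ≥ 5, so +5): 18 + 5 = 23.
§5 applies: 23 + 1 = 24.
Level 24 exceeds the maximum of 17; capped at 17.
Final offense level: 17.
Criminal history: 10 prior points → Category IV (9+).
Level 17 falls in the 14-17 band.
Grid: Level 14-17 × Category IV = 55-62 months.

55-62 months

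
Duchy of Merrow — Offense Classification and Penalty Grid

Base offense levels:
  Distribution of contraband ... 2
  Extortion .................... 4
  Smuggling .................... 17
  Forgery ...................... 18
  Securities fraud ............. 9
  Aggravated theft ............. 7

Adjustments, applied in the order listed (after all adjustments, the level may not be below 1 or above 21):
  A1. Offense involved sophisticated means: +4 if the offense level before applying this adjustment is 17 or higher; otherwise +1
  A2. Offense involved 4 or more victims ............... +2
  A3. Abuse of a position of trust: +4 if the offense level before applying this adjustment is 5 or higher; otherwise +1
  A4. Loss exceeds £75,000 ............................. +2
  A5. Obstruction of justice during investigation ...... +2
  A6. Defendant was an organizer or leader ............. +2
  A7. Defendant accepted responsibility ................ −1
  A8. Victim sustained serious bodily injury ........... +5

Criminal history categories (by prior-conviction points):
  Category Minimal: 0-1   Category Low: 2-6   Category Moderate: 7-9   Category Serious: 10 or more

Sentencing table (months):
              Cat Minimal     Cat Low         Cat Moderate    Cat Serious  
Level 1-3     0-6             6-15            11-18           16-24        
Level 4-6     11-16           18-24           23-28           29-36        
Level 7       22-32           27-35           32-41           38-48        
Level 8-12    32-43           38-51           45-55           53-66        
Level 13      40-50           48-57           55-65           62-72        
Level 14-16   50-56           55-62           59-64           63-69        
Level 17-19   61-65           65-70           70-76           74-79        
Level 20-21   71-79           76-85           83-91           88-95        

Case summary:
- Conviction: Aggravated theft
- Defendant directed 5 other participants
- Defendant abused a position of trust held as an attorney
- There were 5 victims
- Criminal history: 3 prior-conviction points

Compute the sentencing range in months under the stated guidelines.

55-62 months

Base offense level for aggravated theft: 7.
A2 applies: 7 + 2 = 9.
A3 applies (level before this adjustment is 9 ≥ 5, so +4): 9 + 4 = 13.
A6 applies: 13 + 2 = 15.
A8 does not apply.
Final offense level: 15.
Criminal history: 3 prior points → Category Low (2-6).
Level 15 falls in the 14-16 band.
Grid: Level 14-16 × Category Low = 55-62 months.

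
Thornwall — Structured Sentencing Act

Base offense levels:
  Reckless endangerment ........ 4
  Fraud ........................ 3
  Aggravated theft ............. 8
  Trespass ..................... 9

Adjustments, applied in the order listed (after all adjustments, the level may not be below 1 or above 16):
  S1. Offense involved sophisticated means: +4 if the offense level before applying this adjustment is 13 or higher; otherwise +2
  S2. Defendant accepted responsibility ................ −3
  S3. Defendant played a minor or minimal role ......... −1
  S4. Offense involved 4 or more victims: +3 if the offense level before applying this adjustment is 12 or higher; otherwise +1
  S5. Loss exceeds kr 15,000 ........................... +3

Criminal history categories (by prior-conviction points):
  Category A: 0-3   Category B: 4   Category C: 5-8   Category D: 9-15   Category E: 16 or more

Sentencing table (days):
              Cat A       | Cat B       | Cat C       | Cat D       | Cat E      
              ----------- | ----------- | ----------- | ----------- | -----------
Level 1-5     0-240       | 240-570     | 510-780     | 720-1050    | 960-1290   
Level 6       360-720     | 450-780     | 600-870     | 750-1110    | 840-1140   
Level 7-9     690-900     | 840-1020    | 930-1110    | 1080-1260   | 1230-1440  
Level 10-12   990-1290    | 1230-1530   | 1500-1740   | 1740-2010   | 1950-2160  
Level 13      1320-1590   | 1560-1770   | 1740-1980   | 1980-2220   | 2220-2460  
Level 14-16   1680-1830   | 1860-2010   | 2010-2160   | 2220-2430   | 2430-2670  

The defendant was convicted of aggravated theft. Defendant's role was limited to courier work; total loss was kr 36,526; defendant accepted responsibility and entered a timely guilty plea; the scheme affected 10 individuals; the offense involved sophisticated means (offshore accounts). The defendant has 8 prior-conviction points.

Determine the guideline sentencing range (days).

Base offense level for aggravated theft: 8.
S1 applies (level before this adjustment is 8 < 13, so +2): 8 + 2 = 10.
S2 applies: 10 − 3 = 7.
S3 applies: 7 − 1 = 6.
S4 applies (level before this adjustment is 6 < 12, so +1): 6 + 1 = 7.
S5 applies: 7 + 3 = 10.
Final offense level: 10.
Criminal history: 8 prior points → Category C (5-8).
Level 10 falls in the 10-12 band.
Grid: Level 10-12 × Category C = 1500-1740 days.

1500-1740 days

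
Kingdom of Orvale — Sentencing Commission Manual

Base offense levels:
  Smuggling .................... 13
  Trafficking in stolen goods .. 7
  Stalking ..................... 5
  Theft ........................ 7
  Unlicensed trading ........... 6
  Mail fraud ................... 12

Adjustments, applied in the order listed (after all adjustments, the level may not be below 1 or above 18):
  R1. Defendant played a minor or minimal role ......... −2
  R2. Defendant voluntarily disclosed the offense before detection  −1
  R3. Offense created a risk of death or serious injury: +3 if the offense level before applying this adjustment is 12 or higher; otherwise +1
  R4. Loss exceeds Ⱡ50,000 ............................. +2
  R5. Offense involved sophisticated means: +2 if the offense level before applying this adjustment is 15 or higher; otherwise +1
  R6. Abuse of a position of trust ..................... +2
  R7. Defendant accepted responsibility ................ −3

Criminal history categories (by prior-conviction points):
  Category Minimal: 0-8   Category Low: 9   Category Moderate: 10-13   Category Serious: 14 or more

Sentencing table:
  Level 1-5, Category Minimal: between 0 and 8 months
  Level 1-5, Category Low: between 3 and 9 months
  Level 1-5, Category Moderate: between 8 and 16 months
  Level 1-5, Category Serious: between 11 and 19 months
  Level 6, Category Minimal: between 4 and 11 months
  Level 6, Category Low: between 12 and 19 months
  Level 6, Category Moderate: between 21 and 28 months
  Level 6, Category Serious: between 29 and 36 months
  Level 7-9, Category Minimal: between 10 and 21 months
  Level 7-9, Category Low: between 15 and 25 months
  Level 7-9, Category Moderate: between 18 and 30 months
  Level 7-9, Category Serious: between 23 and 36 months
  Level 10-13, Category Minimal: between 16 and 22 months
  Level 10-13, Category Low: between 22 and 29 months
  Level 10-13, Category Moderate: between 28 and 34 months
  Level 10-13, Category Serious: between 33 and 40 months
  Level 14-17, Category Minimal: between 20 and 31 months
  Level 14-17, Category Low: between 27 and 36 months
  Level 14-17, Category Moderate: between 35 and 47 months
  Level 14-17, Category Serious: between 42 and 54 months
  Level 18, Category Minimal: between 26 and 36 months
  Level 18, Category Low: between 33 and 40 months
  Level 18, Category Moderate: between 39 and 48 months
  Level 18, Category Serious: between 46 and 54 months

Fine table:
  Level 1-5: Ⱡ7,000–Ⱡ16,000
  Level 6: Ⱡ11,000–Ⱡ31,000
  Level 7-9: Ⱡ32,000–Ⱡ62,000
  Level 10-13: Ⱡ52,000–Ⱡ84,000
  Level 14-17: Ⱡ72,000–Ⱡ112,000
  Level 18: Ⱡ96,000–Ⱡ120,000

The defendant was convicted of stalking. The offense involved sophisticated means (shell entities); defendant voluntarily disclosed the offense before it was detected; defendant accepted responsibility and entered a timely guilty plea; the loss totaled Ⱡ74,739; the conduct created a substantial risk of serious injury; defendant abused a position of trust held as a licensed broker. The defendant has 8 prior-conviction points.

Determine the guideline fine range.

Ⱡ32,000–Ⱡ62,000

Base offense level for stalking: 5.
R2 applies: 5 − 1 = 4.
R3 applies (level before this adjustment is 4 < 12, so +1): 4 + 1 = 5.
R4 applies: 5 + 2 = 7.
R5 applies (level before this adjustment is 7 < 15, so +1): 7 + 1 = 8.
R6 applies: 8 + 2 = 10.
R7 applies: 10 − 3 = 7.
Final offense level: 7.
Level 7 falls in the 7-9 band.
Fine table: Level 7-9 → Ⱡ32,000–Ⱡ62,000.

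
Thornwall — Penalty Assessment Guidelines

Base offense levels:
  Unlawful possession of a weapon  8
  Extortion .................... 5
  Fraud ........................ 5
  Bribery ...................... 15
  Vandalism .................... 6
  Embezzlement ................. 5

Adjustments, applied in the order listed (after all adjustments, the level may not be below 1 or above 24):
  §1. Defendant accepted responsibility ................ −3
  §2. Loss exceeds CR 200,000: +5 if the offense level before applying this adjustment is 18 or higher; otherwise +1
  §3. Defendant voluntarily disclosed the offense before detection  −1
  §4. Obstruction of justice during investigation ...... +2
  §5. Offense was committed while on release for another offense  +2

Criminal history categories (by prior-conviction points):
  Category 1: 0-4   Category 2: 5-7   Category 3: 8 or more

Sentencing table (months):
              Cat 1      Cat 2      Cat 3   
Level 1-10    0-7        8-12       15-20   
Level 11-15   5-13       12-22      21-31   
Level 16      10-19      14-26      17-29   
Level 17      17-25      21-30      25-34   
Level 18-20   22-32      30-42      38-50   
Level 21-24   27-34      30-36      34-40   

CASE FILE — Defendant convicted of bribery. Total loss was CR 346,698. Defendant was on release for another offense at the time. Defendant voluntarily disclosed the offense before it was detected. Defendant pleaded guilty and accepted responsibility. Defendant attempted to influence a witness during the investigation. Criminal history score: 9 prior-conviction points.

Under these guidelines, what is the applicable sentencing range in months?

Base offense level for bribery: 15.
§1 applies: 15 − 3 = 12.
§2 applies (level before this adjustment is 12 < 18, so +1): 12 + 1 = 13.
§3 applies: 13 − 1 = 12.
§4 applies: 12 + 2 = 14.
§5 applies: 14 + 2 = 16.
Final offense level: 16.
Criminal history: 9 prior points → Category 3 (8+).
Level 16 falls in the 16 band.
Grid: Level 16 × Category 3 = 17-29 months.

17-29 months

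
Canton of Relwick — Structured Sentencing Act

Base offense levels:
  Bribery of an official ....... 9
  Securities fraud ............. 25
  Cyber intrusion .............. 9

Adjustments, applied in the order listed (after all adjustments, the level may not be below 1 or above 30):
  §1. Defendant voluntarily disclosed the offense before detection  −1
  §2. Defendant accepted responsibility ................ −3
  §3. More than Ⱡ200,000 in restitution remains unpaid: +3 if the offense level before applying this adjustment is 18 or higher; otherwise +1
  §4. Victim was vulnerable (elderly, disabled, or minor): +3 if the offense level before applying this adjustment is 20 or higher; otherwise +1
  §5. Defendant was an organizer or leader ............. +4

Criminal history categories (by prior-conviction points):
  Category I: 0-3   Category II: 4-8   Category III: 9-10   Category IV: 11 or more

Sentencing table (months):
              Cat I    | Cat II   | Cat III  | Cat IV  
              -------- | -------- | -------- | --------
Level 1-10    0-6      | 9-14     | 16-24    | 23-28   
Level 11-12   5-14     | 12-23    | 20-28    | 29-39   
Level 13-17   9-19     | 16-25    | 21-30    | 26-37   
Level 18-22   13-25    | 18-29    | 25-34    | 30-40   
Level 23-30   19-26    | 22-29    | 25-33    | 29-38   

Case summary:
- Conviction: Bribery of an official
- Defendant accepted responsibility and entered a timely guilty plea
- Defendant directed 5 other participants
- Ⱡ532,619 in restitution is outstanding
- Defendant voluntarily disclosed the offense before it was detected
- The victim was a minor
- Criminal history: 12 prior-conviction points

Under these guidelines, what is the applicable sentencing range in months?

29-39 months

Base offense level for bribery of an official: 9.
§1 applies: 9 − 1 = 8.
§2 applies: 8 − 3 = 5.
§3 applies (level before this adjustment is 5 < 18, so +1): 5 + 1 = 6.
§4 applies (level before this adjustment is 6 < 20, so +1): 6 + 1 = 7.
§5 applies: 7 + 4 = 11.
Final offense level: 11.
Criminal history: 12 prior points → Category IV (11+).
Level 11 falls in the 11-12 band.
Grid: Level 11-12 × Category IV = 29-39 months.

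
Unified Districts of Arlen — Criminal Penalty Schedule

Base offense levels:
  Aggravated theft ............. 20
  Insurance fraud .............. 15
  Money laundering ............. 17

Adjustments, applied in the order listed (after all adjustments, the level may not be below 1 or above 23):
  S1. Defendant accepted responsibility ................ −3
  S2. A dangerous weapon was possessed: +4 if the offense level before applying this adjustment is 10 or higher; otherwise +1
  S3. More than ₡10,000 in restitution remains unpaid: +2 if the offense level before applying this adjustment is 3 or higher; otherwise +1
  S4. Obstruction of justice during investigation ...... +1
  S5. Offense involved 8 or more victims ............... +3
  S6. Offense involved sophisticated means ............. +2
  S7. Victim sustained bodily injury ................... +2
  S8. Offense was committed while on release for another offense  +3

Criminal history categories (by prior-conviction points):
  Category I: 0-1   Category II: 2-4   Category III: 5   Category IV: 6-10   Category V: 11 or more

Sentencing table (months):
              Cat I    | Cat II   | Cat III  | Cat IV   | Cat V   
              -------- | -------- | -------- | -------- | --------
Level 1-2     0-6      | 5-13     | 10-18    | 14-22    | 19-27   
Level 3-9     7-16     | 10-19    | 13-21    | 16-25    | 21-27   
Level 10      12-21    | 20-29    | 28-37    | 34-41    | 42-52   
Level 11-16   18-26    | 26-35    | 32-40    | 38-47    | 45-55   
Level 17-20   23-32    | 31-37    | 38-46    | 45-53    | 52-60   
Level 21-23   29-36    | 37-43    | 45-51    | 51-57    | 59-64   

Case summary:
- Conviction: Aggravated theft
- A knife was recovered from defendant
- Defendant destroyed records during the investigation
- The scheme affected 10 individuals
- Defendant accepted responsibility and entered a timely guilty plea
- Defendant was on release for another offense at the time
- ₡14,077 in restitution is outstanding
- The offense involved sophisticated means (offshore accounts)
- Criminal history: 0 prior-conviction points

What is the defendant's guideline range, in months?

29-36 months

Base offense level for aggravated theft: 20.
S1 applies: 20 − 3 = 17.
S2 applies (level before this adjustment is 17 ≥ 10, so +4): 17 + 4 = 21.
S3 applies (level before this adjustment is 21 ≥ 3, so +2): 21 + 2 = 23.
S4 applies: 23 + 1 = 24.
S5 applies: 24 + 3 = 27.
S6 applies: 27 + 2 = 29.
S8 applies: 29 + 3 = 32.
Level 32 exceeds the maximum of 23; capped at 23.
Final offense level: 23.
Criminal history: 0 prior points → Category I (0-1).
Level 23 falls in the 21-23 band.
Grid: Level 21-23 × Category I = 29-36 months.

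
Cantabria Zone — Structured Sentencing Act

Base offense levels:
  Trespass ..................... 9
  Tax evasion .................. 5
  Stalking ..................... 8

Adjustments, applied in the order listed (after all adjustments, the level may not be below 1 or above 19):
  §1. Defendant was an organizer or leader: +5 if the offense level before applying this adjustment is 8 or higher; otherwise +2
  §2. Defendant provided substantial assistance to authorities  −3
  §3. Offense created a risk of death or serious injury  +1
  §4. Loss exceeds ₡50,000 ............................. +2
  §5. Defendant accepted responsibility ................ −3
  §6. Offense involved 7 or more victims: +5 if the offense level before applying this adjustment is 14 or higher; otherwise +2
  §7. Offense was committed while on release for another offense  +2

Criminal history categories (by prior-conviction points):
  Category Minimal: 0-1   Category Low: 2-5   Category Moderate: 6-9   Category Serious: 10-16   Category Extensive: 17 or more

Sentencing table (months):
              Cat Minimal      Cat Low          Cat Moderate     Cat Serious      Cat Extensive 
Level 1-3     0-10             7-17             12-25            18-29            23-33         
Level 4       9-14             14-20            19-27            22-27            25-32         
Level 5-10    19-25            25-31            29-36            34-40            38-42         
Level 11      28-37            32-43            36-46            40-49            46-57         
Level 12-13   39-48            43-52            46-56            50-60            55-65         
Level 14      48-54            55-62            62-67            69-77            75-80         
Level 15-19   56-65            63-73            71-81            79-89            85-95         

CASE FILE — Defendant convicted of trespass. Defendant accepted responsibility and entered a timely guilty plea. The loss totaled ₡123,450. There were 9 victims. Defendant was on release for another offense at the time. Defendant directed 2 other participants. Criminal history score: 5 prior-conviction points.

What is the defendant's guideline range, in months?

Base offense level for trespass: 9.
§1 applies (level before this adjustment is 9 ≥ 8, so +5): 9 + 5 = 14.
§2 does not apply.
§4 applies: 14 + 2 = 16.
§5 applies: 16 − 3 = 13.
§6 applies (level before this adjustment is 13 < 14, so +2): 13 + 2 = 15.
§7 applies: 15 + 2 = 17.
Final offense level: 17.
Criminal history: 5 prior points → Category Low (2-5).
Level 17 falls in the 15-19 band.
Grid: Level 15-19 × Category Low = 63-73 months.

63-73 months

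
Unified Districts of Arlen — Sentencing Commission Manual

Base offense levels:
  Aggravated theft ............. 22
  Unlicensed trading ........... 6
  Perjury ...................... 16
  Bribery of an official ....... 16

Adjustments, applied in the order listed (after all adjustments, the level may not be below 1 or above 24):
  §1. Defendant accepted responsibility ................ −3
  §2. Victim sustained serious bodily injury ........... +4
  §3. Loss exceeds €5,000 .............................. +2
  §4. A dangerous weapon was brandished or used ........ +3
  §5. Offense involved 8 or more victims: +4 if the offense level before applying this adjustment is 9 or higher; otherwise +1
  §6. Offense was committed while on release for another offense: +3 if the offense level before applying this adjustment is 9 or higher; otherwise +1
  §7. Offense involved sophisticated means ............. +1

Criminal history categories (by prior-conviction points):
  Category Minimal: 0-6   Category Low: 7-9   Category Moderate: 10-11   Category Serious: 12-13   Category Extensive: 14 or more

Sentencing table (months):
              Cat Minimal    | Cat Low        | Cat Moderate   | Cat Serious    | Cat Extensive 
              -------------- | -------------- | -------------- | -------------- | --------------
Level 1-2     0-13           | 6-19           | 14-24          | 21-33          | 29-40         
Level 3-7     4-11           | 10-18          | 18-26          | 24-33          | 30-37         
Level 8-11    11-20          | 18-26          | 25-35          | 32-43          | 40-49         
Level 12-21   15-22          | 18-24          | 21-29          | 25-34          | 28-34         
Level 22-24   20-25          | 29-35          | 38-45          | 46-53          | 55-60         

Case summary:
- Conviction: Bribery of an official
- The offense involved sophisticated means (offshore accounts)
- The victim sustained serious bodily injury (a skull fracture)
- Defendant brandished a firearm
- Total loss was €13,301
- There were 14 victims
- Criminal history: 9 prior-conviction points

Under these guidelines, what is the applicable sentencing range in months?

Base offense level for bribery of an official: 16.
§1 does not apply.
§2 applies: 16 + 4 = 20.
§3 applies: 20 + 2 = 22.
§4 applies: 22 + 3 = 25.
§5 applies (level before this adjustment is 25 ≥ 9, so +4): 25 + 4 = 29.
§7 applies: 29 + 1 = 30.
Level 30 exceeds the maximum of 24; capped at 24.
Final offense level: 24.
Criminal history: 9 prior points → Category Low (7-9).
Level 24 falls in the 22-24 band.
Grid: Level 22-24 × Category Low = 29-35 months.

29-35 months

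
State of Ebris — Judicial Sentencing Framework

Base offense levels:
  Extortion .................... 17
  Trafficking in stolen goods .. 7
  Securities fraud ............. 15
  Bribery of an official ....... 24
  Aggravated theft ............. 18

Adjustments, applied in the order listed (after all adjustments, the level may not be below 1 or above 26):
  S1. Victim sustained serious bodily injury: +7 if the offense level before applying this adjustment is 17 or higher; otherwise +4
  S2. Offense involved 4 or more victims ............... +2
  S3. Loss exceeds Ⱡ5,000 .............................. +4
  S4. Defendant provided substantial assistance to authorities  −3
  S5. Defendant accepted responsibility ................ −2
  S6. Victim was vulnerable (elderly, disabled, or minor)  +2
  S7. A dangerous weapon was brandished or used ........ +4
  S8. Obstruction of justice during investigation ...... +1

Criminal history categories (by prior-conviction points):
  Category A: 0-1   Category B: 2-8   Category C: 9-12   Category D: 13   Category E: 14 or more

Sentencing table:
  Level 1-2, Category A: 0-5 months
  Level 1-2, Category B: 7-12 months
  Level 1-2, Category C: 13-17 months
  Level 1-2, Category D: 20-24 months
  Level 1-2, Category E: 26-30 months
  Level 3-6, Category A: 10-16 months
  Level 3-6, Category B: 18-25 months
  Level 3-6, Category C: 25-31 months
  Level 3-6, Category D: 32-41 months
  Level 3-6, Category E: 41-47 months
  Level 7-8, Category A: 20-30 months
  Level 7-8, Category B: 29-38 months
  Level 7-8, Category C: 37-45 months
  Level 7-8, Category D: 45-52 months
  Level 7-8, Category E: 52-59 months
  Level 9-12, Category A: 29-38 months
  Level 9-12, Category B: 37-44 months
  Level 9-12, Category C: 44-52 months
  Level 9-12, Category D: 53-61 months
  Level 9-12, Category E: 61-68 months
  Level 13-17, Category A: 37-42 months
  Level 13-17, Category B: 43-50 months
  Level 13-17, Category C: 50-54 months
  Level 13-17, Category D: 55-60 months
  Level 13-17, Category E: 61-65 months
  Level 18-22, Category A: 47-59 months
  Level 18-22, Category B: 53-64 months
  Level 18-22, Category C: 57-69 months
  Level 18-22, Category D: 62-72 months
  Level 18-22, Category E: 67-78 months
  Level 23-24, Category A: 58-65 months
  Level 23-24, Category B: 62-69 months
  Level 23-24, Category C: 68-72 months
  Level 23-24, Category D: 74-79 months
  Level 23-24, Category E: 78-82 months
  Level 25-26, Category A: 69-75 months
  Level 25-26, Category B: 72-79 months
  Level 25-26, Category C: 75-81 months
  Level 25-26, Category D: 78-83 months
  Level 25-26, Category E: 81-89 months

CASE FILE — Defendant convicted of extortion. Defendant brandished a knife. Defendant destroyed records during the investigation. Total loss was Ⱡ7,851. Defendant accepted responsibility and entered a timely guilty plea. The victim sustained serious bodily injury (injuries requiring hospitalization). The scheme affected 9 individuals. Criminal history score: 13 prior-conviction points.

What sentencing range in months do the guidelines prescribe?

78-83 months

Base offense level for extortion: 17.
S1 applies (level before this adjustment is 17 ≥ 17, so +7): 17 + 7 = 24.
S2 applies: 24 + 2 = 26.
S3 applies: 26 + 4 = 30.
S4 does not apply.
S5 applies: 30 − 2 = 28.
S7 applies: 28 + 4 = 32.
S8 applies: 32 + 1 = 33.
Level 33 exceeds the maximum of 26; capped at 26.
Final offense level: 26.
Criminal history: 13 prior points → Category D (13).
Level 26 falls in the 25-26 band.
Grid: Level 25-26 × Category D = 78-83 months.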